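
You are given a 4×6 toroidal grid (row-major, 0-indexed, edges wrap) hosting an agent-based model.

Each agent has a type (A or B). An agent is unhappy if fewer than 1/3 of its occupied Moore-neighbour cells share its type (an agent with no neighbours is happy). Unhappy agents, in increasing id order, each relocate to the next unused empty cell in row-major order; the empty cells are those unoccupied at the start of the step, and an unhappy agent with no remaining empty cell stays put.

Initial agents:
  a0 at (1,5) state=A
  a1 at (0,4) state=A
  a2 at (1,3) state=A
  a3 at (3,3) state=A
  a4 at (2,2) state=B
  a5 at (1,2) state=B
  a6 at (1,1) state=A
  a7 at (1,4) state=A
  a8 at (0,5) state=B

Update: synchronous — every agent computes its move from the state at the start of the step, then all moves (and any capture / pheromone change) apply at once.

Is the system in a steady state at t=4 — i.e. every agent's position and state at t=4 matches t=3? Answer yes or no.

yes

t=1: a0@(1,5):A a1@(0,4):A a2@(1,3):A a3@(3,3):A a4@(0,0):B a5@(1,2):B a6@(0,1):A a7@(1,4):A a8@(0,2):B
t=2: a0@(1,5):A a1@(0,4):A a2@(1,3):A a3@(3,3):A a4@(0,3):B a5@(1,2):B a6@(0,5):A a7@(1,4):A a8@(1,0):B
t=3: a0@(1,5):A a1@(0,4):A a2@(1,3):A a3@(3,3):A a4@(0,0):B a5@(1,2):B a6@(0,5):A a7@(1,4):A a8@(0,1):B
t=4: (unchanged — steady state)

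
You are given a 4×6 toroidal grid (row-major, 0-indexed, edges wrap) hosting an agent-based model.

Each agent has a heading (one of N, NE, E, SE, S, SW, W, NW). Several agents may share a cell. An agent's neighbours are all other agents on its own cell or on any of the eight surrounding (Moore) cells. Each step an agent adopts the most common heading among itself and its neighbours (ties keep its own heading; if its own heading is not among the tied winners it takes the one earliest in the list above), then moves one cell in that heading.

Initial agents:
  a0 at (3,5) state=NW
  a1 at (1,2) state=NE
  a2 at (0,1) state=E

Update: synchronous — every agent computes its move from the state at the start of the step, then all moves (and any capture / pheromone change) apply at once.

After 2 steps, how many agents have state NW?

t=1: a0@(2,4):NW a1@(0,3):NE a2@(0,2):E
t=2: a0@(1,3):NW a1@(3,4):NE a2@(0,3):E

1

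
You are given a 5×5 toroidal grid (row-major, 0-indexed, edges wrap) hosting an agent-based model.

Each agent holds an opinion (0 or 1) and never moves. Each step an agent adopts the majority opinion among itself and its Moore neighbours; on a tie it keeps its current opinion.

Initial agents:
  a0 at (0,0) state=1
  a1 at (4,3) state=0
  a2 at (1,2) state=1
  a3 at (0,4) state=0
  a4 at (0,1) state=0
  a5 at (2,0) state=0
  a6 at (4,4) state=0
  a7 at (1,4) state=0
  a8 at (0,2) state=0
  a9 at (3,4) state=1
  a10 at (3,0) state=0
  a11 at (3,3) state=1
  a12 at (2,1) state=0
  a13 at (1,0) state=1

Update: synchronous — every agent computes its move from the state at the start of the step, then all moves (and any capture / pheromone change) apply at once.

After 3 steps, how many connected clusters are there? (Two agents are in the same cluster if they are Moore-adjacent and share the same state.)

t=1: a0@(0,0):0 a1@(4,3):0 a2@(1,2):0 a3@(0,4):0 a4@(0,1):1 a5@(2,0):0 a6@(4,4):0 a7@(1,4):0 a8@(0,2):0 a9@(3,4):0 a10@(3,0):0 a11@(3,3):1 a12@(2,1):0 a13@(1,0):0
t=2: a0@(0,0):0 a1@(4,3):0 a2@(1,2):0 a3@(0,4):0 a4@(0,1):0 a5@(2,0):0 a6@(4,4):0 a7@(1,4):0 a8@(0,2):0 a9@(3,4):0 a10@(3,0):0 a11@(3,3):0 a12@(2,1):0 a13@(1,0):0
t=3: (unchanged — steady state)

1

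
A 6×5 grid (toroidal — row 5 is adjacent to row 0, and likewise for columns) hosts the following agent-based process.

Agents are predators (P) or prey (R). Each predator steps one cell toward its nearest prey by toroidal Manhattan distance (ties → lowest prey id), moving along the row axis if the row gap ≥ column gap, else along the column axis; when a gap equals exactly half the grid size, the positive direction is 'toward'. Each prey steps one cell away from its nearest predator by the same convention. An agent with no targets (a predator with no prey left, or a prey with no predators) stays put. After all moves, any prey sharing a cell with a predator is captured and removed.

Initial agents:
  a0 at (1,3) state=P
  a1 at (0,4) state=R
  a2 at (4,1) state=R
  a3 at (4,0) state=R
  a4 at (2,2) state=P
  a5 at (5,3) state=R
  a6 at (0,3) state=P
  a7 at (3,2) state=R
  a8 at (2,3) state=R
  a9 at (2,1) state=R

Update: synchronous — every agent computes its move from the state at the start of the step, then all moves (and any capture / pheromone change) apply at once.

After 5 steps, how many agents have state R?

7

t=1: a0@(2,3):P a1@(0,0):R a2@(5,1):R a3@(5,0):R a4@(3,2):P a5@(4,3):R a6@(0,4):P a7@(4,2):R a8@(3,3):R a9@(2,0):R
t=2: a0@(3,3):P a1@(0,1):R a2@(0,1):R a3@(4,0):R a4@(4,2):P a5@(5,3):R a6@(0,0):P a7@(5,2):R a8@(4,3):R a9@(2,1):R
t=3: a0@(4,3):P a1@(0,2):R a2@(0,2):R a3@(4,4):R a4@(5,2):P a5@(0,3):R a6@(0,1):P a7@(0,2):R a8@(5,3):R a9@(2,0):R
t=4: a0@(4,4):P a1@(1,2):R a2@(1,2):R a3@(4,0):R a4@(0,2):P a5@(1,3):R a6@(0,2):P a7@(1,2):R a8@(0,3):R a9@(3,0):R
t=5: a0@(4,0):P a1@(2,2):R a2@(2,2):R a3@(4,1):R a4@(1,2):P a5@(2,3):R a6@(1,2):P a7@(2,2):R a8@(0,4):R a9@(2,0):R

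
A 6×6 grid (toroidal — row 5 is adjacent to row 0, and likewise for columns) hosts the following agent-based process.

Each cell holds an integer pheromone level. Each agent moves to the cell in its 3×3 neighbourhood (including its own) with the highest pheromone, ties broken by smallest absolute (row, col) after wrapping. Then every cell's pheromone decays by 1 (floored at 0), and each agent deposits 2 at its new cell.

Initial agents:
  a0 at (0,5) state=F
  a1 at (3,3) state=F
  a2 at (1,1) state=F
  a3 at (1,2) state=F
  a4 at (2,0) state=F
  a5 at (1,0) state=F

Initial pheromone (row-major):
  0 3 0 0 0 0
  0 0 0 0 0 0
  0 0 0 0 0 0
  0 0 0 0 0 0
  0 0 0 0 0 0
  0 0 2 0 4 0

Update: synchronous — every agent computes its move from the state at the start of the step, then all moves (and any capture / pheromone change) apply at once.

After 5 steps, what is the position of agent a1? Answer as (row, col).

(2, 2)

t=1: a0@(5,4) a1@(2,2) a2@(0,1) a3@(0,1) a4@(1,0) a5@(0,1) | pheromone: 0 8 0 0 0 0 / 2 0 0 0 0 0 / 0 0 2 0 0 0 / 0 0 0 0 0 0 / 0 0 0 0 0 0 / 0 0 1 0 5 0
t=2: a0@(5,4) a1@(2,2) a2@(0,1) a3@(0,1) a4@(0,1) a5@(0,1) | pheromone: 0 15 0 0 0 0 / 1 0 0 0 0 0 / 0 0 3 0 0 0 / 0 0 0 0 0 0 / 0 0 0 0 0 0 / 0 0 0 0 6 0
t=3: a0@(5,4) a1@(2,2) a2@(0,1) a3@(0,1) a4@(0,1) a5@(0,1) | pheromone: 0 22 0 0 0 0 / 0 0 0 0 0 0 / 0 0 4 0 0 0 / 0 0 0 0 0 0 / 0 0 0 0 0 0 / 0 0 0 0 7 0
t=4: a0@(5,4) a1@(2,2) a2@(0,1) a3@(0,1) a4@(0,1) a5@(0,1) | pheromone: 0 29 0 0 0 0 / 0 0 0 0 0 0 / 0 0 5 0 0 0 / 0 0 0 0 0 0 / 0 0 0 0 0 0 / 0 0 0 0 8 0
t=5: a0@(5,4) a1@(2,2) a2@(0,1) a3@(0,1) a4@(0,1) a5@(0,1) | pheromone: 0 36 0 0 0 0 / 0 0 0 0 0 0 / 0 0 6 0 0 0 / 0 0 0 0 0 0 / 0 0 0 0 0 0 / 0 0 0 0 9 0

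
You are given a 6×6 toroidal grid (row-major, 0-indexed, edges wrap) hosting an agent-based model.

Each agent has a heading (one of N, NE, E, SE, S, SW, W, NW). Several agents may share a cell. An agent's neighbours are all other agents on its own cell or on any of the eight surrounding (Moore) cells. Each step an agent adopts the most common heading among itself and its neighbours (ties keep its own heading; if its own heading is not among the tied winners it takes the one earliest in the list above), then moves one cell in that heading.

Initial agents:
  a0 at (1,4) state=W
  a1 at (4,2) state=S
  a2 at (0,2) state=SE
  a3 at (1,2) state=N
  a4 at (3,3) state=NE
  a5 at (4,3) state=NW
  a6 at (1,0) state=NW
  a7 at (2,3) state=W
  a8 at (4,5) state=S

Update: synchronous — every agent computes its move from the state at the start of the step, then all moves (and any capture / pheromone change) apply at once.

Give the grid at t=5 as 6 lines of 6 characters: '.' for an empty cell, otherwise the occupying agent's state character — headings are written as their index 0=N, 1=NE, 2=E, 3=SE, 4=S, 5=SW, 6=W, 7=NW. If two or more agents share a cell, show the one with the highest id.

....66
...6.6
.70.6.
......
......
......

t=1: a0@(1,3):W a1@(5,2):S a2@(1,3):SE a3@(0,2):N a4@(2,4):NE a5@(3,2):NW a6@(0,5):NW a7@(2,2):W a8@(5,5):S
t=2: a0@(1,2):W a1@(0,2):S a2@(1,2):W a3@(5,2):N a4@(1,5):NE a5@(2,1):NW a6@(5,4):NW a7@(2,1):W a8@(0,5):S
t=3: a0@(1,1):W a1@(0,1):W a2@(1,1):W a3@(4,2):N a4@(0,0):NE a5@(2,0):W a6@(4,3):NW a7@(2,0):W a8@(1,5):S
t=4: a0@(1,0):W a1@(0,0):W a2@(1,0):W a3@(3,2):N a4@(0,5):W a5@(2,5):W a6@(3,2):NW a7@(2,5):W a8@(1,4):W
t=5: a0@(1,5):W a1@(0,5):W a2@(1,5):W a3@(2,2):N a4@(0,4):W a5@(2,4):W a6@(2,1):NW a7@(2,4):W a8@(1,3):W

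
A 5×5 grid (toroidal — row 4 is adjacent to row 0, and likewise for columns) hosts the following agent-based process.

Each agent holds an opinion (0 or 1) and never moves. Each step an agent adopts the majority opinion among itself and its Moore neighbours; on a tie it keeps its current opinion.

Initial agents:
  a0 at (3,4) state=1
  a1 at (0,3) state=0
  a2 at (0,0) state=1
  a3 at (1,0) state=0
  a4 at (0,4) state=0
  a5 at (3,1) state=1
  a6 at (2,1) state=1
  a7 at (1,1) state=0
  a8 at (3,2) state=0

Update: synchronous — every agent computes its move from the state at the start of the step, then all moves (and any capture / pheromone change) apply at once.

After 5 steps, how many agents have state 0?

6

t=1: a0@(3,4):1 a1@(0,3):0 a2@(0,0):0 a3@(1,0):0 a4@(0,4):0 a5@(3,1):1 a6@(2,1):0 a7@(1,1):0 a8@(3,2):1
t=2: (unchanged — steady state)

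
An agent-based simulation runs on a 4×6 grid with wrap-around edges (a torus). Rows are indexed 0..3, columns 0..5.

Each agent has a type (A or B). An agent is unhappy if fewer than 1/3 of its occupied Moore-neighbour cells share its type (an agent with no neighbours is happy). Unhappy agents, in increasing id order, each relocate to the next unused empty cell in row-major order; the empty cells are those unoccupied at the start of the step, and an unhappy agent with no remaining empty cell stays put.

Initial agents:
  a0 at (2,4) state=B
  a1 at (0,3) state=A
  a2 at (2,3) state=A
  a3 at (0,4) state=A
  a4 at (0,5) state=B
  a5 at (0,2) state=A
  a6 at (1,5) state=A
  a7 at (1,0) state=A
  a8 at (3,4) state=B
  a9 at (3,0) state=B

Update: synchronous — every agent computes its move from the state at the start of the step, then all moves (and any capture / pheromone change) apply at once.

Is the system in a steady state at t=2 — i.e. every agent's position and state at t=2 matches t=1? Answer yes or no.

t=1: a0@(2,4):B a1@(0,3):A a2@(0,0):A a3@(0,4):A a4@(0,5):B a5@(0,2):A a6@(1,5):A a7@(1,0):A a8@(3,4):B a9@(3,0):B
t=2: (unchanged — steady state)

yes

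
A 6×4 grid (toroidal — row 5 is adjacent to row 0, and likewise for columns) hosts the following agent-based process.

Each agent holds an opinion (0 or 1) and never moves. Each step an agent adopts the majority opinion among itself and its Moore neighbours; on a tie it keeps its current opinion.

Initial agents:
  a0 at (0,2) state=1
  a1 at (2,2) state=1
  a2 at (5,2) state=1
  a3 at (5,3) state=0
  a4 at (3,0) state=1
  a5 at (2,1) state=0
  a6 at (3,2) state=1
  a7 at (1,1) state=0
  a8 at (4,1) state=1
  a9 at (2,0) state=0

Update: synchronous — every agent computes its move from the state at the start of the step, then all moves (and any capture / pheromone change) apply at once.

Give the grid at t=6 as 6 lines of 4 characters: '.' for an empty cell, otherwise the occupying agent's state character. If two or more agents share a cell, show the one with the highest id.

..1.
.0..
001.
1.1.
.1..
..11

t=1: a0@(0,2):1 a1@(2,2):1 a2@(5,2):1 a3@(5,3):1 a4@(3,0):1 a5@(2,1):0 a6@(3,2):1 a7@(1,1):0 a8@(4,1):1 a9@(2,0):0
t=2: (unchanged — steady state)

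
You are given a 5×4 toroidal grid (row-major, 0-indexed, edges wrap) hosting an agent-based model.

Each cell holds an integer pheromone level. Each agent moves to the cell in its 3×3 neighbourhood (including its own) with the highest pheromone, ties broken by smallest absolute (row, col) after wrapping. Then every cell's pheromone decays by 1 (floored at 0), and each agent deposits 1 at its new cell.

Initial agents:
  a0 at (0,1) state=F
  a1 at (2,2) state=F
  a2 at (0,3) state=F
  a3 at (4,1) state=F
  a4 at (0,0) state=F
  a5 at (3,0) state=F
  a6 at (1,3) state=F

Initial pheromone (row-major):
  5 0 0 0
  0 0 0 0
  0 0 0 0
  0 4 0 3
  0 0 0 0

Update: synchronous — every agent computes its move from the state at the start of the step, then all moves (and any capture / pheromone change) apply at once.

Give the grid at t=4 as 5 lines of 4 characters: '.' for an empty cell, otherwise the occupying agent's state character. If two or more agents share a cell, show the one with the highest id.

F...
....
....
.F..
....

t=1: a0@(0,0) a1@(3,1) a2@(0,0) a3@(0,0) a4@(0,0) a5@(3,1) a6@(0,0) | pheromone: 9 0 0 0 / 0 0 0 0 / 0 0 0 0 / 0 5 0 2 / 0 0 0 0
t=2: a0@(0,0) a1@(3,1) a2@(0,0) a3@(0,0) a4@(0,0) a5@(3,1) a6@(0,0) | pheromone: 13 0 0 0 / 0 0 0 0 / 0 0 0 0 / 0 6 0 1 / 0 0 0 0
t=3: a0@(0,0) a1@(3,1) a2@(0,0) a3@(0,0) a4@(0,0) a5@(3,1) a6@(0,0) | pheromone: 17 0 0 0 / 0 0 0 0 / 0 0 0 0 / 0 7 0 0 / 0 0 0 0
t=4: a0@(0,0) a1@(3,1) a2@(0,0) a3@(0,0) a4@(0,0) a5@(3,1) a6@(0,0) | pheromone: 21 0 0 0 / 0 0 0 0 / 0 0 0 0 / 0 8 0 0 / 0 0 0 0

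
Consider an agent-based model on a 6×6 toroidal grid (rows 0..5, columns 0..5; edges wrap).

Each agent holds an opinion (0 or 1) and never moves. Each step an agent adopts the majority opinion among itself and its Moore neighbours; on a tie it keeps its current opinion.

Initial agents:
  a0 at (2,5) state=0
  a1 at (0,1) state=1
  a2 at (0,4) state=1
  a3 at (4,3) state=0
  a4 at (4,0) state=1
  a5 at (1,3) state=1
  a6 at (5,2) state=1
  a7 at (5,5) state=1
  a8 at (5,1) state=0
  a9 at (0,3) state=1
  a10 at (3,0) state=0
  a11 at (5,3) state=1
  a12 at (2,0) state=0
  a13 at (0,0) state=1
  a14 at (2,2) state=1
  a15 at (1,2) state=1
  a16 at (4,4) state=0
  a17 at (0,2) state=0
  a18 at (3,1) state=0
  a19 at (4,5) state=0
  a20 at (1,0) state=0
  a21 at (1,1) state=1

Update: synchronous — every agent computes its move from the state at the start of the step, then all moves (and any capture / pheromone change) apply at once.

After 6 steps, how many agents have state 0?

9

t=1: a0@(2,5):0 a1@(0,1):1 a2@(0,4):1 a3@(4,3):0 a4@(4,0):0 a5@(1,3):1 a6@(5,2):1 a7@(5,5):1 a8@(5,1):1 a9@(0,3):1 a10@(3,0):0 a11@(5,3):1 a12@(2,0):0 a13@(0,0):1 a14@(2,2):1 a15@(1,2):1 a16@(4,4):0 a17@(0,2):1 a18@(3,1):0 a19@(4,5):0 a20@(1,0):0 a21@(1,1):1
t=2: (unchanged — steady state)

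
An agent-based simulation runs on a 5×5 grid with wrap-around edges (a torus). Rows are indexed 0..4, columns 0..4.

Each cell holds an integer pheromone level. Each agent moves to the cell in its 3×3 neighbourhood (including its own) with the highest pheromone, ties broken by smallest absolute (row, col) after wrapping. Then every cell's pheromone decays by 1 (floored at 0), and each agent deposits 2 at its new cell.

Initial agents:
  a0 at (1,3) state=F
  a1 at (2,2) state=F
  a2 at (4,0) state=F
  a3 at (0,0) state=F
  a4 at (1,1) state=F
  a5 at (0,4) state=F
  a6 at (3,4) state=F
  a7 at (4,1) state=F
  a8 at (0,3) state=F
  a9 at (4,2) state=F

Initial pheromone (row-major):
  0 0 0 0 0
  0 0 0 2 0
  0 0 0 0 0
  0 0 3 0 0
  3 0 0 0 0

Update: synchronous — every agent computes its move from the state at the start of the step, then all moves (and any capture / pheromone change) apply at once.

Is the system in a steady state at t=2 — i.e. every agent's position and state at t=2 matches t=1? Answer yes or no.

t=1: a0@(1,3) a1@(3,2) a2@(4,0) a3@(4,0) a4@(0,0) a5@(4,0) a6@(4,0) a7@(3,2) a8@(1,3) a9@(3,2) | pheromone: 2 0 0 0 0 / 0 0 0 5 0 / 0 0 0 0 0 / 0 0 8 0 0 / 10 0 0 0 0
t=2: a0@(1,3) a1@(3,2) a2@(4,0) a3@(4,0) a4@(4,0) a5@(4,0) a6@(4,0) a7@(3,2) a8@(1,3) a9@(3,2) | pheromone: 1 0 0 0 0 / 0 0 0 8 0 / 0 0 0 0 0 / 0 0 13 0 0 / 19 0 0 0 0

no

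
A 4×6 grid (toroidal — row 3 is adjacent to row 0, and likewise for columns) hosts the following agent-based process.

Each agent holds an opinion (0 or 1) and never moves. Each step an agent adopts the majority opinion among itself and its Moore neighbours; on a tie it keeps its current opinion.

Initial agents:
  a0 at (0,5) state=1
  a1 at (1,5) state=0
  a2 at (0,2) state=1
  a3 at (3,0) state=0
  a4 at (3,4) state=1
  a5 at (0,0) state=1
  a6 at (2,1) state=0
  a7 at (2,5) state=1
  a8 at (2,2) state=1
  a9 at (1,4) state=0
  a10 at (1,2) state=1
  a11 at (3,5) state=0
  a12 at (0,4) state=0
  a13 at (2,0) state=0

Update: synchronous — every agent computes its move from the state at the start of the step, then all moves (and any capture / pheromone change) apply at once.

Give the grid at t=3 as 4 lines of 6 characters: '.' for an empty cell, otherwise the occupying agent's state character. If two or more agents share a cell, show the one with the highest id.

t=1: a0@(0,5):0 a1@(1,5):0 a2@(0,2):1 a3@(3,0):0 a4@(3,4):1 a5@(0,0):0 a6@(2,1):0 a7@(2,5):0 a8@(2,2):1 a9@(1,4):0 a10@(1,2):1 a11@(3,5):0 a12@(0,4):0 a13@(2,0):0
t=2: a0@(0,5):0 a1@(1,5):0 a2@(0,2):1 a3@(3,0):0 a4@(3,4):0 a5@(0,0):0 a6@(2,1):0 a7@(2,5):0 a8@(2,2):1 a9@(1,4):0 a10@(1,2):1 a11@(3,5):0 a12@(0,4):0 a13@(2,0):0
t=3: (unchanged — steady state)

0.1.00
..1.00
001..0
0...00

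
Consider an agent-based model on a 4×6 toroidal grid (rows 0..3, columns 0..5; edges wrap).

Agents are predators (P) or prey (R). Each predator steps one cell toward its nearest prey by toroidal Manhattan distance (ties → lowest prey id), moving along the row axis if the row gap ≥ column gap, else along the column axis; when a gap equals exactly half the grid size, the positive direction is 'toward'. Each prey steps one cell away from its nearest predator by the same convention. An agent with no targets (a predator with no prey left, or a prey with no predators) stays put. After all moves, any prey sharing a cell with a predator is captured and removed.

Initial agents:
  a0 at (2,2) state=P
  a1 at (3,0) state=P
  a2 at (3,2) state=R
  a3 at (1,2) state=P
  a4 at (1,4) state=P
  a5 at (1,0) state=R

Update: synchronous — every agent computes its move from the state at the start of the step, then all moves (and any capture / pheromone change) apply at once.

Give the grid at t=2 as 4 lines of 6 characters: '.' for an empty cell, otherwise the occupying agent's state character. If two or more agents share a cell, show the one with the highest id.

t=1: a0@(3,2):P a1@(3,1):P a2@(0,2):R a3@(2,2):P a4@(1,5):P a5@(0,0):R
t=2: a0@(0,2):P a1@(0,1):P a2@(1,2):R a3@(3,2):P a4@(0,5):P a5@(1,0):R

.PP..P
R.R...
......
..P...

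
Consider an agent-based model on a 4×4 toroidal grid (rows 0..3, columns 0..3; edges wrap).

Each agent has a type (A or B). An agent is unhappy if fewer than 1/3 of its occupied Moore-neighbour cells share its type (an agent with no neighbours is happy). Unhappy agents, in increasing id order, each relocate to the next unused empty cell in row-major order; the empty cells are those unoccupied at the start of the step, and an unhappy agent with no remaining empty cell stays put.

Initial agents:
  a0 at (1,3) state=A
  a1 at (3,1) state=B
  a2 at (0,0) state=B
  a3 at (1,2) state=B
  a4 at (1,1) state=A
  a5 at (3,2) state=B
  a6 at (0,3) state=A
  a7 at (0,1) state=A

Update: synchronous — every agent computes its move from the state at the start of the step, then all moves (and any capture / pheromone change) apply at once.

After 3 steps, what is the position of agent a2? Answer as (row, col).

t=1: a0@(1,3):A a1@(3,1):B a2@(0,2):B a3@(1,0):B a4@(1,1):A a5@(3,2):B a6@(2,0):A a7@(2,1):A
t=2: a0@(1,3):A a1@(3,1):B a2@(0,2):B a3@(0,0):B a4@(1,1):A a5@(3,2):B a6@(2,0):A a7@(2,1):A
t=3: (unchanged — steady state)

(0, 2)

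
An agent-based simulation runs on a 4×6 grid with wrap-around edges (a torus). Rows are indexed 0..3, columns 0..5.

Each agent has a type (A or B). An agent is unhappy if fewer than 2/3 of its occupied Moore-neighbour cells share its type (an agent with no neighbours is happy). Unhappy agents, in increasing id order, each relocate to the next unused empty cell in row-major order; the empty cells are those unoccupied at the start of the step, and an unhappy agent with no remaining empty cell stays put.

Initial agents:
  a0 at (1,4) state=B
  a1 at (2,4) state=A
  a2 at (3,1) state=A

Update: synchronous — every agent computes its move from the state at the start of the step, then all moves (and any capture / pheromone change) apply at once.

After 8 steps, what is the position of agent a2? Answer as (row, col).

(0, 4)

t=1: a0@(0,0):B a1@(0,1):A a2@(3,1):A
t=2: a0@(0,2):B a1@(0,3):A a2@(0,4):A
t=3: a0@(0,0):B a1@(0,1):A a2@(0,4):A
t=4: a0@(0,2):B a1@(0,3):A a2@(0,4):A
t=5: a0@(0,0):B a1@(0,1):A a2@(0,4):A
t=6: a0@(0,2):B a1@(0,3):A a2@(0,4):A
t=7: a0@(0,0):B a1@(0,1):A a2@(0,4):A
t=8: a0@(0,2):B a1@(0,3):A a2@(0,4):A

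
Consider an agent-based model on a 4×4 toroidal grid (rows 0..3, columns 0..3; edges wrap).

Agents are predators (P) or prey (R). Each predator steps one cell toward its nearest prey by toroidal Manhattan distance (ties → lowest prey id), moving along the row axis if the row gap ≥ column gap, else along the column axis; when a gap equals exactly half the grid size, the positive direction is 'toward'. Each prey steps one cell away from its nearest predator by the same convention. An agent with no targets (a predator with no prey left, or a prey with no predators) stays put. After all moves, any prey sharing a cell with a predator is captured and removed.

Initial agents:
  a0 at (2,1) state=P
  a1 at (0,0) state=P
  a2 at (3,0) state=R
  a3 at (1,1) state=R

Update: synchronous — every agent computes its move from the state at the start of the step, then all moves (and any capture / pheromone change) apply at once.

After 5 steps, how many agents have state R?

t=1: a0@(1,1):P a1@(3,0):P a2@(2,0):R a3@(0,1):R
t=2: a0@(0,1):P a1@(2,0):P a2@(1,0):R a3@(3,1):R
t=3: a0@(3,1):P a1@(1,0):P a2@(0,0):R a3@(2,1):R
t=4: a0@(2,1):P a1@(0,0):P a2@(3,0):R a3@(1,1):R
t=5: a0@(1,1):P a1@(3,0):P a2@(2,0):R a3@(0,1):R

2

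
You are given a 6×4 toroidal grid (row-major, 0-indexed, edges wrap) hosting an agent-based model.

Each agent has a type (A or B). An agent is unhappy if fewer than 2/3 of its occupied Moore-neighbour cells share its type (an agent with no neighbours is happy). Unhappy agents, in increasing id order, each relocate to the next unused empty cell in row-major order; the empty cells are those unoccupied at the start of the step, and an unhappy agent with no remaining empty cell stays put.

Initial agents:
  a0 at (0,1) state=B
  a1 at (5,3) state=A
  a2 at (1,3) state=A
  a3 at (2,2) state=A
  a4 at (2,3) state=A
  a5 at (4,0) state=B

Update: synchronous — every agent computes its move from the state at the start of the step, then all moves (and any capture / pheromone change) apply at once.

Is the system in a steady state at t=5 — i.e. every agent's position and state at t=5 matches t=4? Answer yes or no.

no

t=1: a0@(0,1):B a1@(0,0):A a2@(1,3):A a3@(2,2):A a4@(2,3):A a5@(0,2):B
t=2: a0@(0,3):B a1@(1,0):A a2@(1,3):A a3@(2,2):A a4@(2,3):A a5@(1,1):B
t=3: a0@(0,0):B a1@(0,1):A a2@(1,3):A a3@(2,2):A a4@(2,3):A a5@(0,2):B
t=4: a0@(0,3):B a1@(1,0):A a2@(1,1):A a3@(2,2):A a4@(2,3):A a5@(1,2):B
t=5: a0@(0,0):B a1@(1,0):A a2@(1,1):A a3@(2,2):A a4@(2,3):A a5@(0,1):B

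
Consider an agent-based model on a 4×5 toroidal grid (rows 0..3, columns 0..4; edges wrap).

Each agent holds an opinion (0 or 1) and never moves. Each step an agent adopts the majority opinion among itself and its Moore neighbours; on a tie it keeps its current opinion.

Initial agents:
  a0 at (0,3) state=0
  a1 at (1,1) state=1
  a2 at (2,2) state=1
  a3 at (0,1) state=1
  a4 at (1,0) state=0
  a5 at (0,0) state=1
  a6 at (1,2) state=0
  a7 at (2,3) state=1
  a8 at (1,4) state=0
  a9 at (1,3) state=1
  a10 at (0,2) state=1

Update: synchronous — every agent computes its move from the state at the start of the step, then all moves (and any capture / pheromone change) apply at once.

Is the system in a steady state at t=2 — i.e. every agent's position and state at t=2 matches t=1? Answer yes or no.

t=1: a0@(0,3):0 a1@(1,1):1 a2@(2,2):1 a3@(0,1):1 a4@(1,0):1 a5@(0,0):1 a6@(1,2):1 a7@(2,3):1 a8@(1,4):0 a9@(1,3):1 a10@(0,2):1
t=2: a0@(0,3):1 a1@(1,1):1 a2@(2,2):1 a3@(0,1):1 a4@(1,0):1 a5@(0,0):1 a6@(1,2):1 a7@(2,3):1 a8@(1,4):1 a9@(1,3):1 a10@(0,2):1

no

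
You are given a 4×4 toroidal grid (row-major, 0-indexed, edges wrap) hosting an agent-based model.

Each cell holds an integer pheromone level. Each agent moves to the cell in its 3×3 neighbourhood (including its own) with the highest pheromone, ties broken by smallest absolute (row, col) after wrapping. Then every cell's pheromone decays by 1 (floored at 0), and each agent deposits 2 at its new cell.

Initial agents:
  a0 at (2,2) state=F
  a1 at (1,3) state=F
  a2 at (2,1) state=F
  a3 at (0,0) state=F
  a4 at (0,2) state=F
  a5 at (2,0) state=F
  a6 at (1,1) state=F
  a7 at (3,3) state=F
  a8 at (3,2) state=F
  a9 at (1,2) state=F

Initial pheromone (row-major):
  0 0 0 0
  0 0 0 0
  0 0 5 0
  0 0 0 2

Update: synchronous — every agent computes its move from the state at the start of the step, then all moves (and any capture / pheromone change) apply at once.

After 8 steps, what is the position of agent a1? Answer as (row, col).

t=1: a0@(2,2) a1@(2,2) a2@(2,2) a3@(3,3) a4@(3,3) a5@(3,3) a6@(2,2) a7@(2,2) a8@(2,2) a9@(2,2) | pheromone: 0 0 0 0 / 0 0 0 0 / 0 0 18 0 / 0 0 0 7
t=2: a0@(2,2) a1@(2,2) a2@(2,2) a3@(2,2) a4@(2,2) a5@(2,2) a6@(2,2) a7@(2,2) a8@(2,2) a9@(2,2) | pheromone: 0 0 0 0 / 0 0 0 0 / 0 0 37 0 / 0 0 0 6
t=3: a0@(2,2) a1@(2,2) a2@(2,2) a3@(2,2) a4@(2,2) a5@(2,2) a6@(2,2) a7@(2,2) a8@(2,2) a9@(2,2) | pheromone: 0 0 0 0 / 0 0 0 0 / 0 0 56 0 / 0 0 0 5
t=4: a0@(2,2) a1@(2,2) a2@(2,2) a3@(2,2) a4@(2,2) a5@(2,2) a6@(2,2) a7@(2,2) a8@(2,2) a9@(2,2) | pheromone: 0 0 0 0 / 0 0 0 0 / 0 0 75 0 / 0 0 0 4
t=5: a0@(2,2) a1@(2,2) a2@(2,2) a3@(2,2) a4@(2,2) a5@(2,2) a6@(2,2) a7@(2,2) a8@(2,2) a9@(2,2) | pheromone: 0 0 0 0 / 0 0 0 0 / 0 0 94 0 / 0 0 0 3
t=6: a0@(2,2) a1@(2,2) a2@(2,2) a3@(2,2) a4@(2,2) a5@(2,2) a6@(2,2) a7@(2,2) a8@(2,2) a9@(2,2) | pheromone: 0 0 0 0 / 0 0 0 0 / 0 0 113 0 / 0 0 0 2
t=7: a0@(2,2) a1@(2,2) a2@(2,2) a3@(2,2) a4@(2,2) a5@(2,2) a6@(2,2) a7@(2,2) a8@(2,2) a9@(2,2) | pheromone: 0 0 0 0 / 0 0 0 0 / 0 0 132 0 / 0 0 0 1
t=8: a0@(2,2) a1@(2,2) a2@(2,2) a3@(2,2) a4@(2,2) a5@(2,2) a6@(2,2) a7@(2,2) a8@(2,2) a9@(2,2) | pheromone: 0 0 0 0 / 0 0 0 0 / 0 0 151 0 / 0 0 0 0

(2, 2)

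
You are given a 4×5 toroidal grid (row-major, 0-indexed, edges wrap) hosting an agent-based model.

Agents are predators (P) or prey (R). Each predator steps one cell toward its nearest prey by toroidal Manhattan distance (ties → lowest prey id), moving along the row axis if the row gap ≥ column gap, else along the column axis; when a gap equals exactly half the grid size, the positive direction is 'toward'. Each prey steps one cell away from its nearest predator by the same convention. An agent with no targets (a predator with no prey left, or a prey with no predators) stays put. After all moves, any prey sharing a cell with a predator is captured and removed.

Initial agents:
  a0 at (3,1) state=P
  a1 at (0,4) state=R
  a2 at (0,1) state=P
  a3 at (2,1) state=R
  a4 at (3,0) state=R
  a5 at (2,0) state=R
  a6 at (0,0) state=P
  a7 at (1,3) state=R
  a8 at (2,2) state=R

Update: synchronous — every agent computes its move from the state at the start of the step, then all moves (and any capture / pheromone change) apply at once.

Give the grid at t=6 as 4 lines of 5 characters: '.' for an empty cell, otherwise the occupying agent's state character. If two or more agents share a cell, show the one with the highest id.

t=1: a0@(2,1):P a1@(0,3):R a2@(0,0):P a3@(1,1):R a4@(3,4):R a5@(1,0):R a6@(0,4):P a7@(1,4):R a8@(1,2):R
t=2: a0@(1,1):P a1@(0,2):R a2@(1,0):P a3@(0,1):R a4@(2,4):R a5@(2,0):R a6@(0,3):P a7@(2,4):R a8@(0,2):R
t=3: a0@(0,1):P a2@(2,0):P a3@(3,1):R a4@(3,4):R a5@(3,0):R a6@(0,2):P a7@(3,4):R
t=4: a0@(3,1):P a2@(3,0):P a3@(2,1):R a4@(0,4):R a5@(0,0):R a6@(3,2):P a7@(0,4):R
t=5: a0@(2,1):P a2@(0,0):P a3@(1,1):R a4@(1,4):R a5@(1,0):R a6@(2,2):P a7@(1,4):R
t=6: a0@(1,1):P a2@(1,0):P a3@(0,1):R a4@(2,4):R a5@(2,0):R a6@(1,2):P a7@(2,4):R

.R...
PPP..
R...R
.....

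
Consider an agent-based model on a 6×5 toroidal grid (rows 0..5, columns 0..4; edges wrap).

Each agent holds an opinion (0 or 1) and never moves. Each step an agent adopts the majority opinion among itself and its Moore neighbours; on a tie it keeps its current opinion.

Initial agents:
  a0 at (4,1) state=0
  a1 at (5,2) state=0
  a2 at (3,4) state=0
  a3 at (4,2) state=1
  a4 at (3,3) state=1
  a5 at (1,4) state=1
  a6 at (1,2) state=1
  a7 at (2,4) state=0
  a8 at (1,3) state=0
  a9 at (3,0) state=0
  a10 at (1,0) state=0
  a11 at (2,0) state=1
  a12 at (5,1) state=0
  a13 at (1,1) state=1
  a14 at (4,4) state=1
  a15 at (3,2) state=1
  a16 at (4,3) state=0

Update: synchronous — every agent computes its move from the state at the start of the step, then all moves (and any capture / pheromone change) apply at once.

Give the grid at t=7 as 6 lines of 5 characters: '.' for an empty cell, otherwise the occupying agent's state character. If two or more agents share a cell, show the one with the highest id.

t=1: a0@(4,1):0 a1@(5,2):0 a2@(3,4):0 a3@(4,2):0 a4@(3,3):1 a5@(1,4):0 a6@(1,2):1 a7@(2,4):0 a8@(1,3):0 a9@(3,0):0 a10@(1,0):1 a11@(2,0):0 a12@(5,1):0 a13@(1,1):1 a14@(4,4):0 a15@(3,2):1 a16@(4,3):1
t=2: a0@(4,1):0 a1@(5,2):0 a2@(3,4):0 a3@(4,2):0 a4@(3,3):0 a5@(1,4):0 a6@(1,2):1 a7@(2,4):0 a8@(1,3):0 a9@(3,0):0 a10@(1,0):0 a11@(2,0):0 a12@(5,1):0 a13@(1,1):1 a14@(4,4):0 a15@(3,2):1 a16@(4,3):0
t=3: a0@(4,1):0 a1@(5,2):0 a2@(3,4):0 a3@(4,2):0 a4@(3,3):0 a5@(1,4):0 a6@(1,2):1 a7@(2,4):0 a8@(1,3):0 a9@(3,0):0 a10@(1,0):0 a11@(2,0):0 a12@(5,1):0 a13@(1,1):1 a14@(4,4):0 a15@(3,2):0 a16@(4,3):0
t=4: (unchanged — steady state)

.....
01100
0...0
0.000
.0000
.00..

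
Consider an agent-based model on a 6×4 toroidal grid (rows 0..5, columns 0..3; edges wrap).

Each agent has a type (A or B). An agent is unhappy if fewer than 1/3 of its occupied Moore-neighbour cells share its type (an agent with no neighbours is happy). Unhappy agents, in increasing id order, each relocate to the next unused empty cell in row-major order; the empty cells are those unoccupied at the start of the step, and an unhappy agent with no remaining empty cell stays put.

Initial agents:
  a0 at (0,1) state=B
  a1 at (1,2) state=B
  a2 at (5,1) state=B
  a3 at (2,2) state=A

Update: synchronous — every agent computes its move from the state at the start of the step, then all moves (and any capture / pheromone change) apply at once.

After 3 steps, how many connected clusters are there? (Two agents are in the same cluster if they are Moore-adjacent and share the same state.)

t=1: a0@(0,1):B a1@(1,2):B a2@(5,1):B a3@(0,0):A
t=2: a0@(0,1):B a1@(1,2):B a2@(5,1):B a3@(0,2):A
t=3: a0@(0,1):B a1@(1,2):B a2@(5,1):B a3@(0,0):A

2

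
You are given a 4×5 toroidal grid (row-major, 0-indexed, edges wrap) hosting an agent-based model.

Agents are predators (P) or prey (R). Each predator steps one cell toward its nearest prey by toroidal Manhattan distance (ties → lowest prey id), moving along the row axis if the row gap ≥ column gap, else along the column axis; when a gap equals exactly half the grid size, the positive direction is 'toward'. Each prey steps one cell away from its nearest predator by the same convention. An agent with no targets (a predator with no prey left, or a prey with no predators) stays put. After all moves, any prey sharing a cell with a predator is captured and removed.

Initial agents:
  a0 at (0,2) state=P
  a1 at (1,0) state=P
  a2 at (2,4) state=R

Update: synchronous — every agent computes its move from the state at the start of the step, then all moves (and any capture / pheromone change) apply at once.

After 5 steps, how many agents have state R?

t=1: a0@(1,2):P a1@(2,0):P a2@(3,4):R
t=2: a0@(2,2):P a1@(3,0):P a2@(0,4):R
t=3: a0@(3,2):P a1@(0,0):P a2@(1,4):R
t=4: a0@(0,2):P a1@(1,0):P a2@(2,4):R
t=5: a0@(1,2):P a1@(2,0):P a2@(3,4):R

1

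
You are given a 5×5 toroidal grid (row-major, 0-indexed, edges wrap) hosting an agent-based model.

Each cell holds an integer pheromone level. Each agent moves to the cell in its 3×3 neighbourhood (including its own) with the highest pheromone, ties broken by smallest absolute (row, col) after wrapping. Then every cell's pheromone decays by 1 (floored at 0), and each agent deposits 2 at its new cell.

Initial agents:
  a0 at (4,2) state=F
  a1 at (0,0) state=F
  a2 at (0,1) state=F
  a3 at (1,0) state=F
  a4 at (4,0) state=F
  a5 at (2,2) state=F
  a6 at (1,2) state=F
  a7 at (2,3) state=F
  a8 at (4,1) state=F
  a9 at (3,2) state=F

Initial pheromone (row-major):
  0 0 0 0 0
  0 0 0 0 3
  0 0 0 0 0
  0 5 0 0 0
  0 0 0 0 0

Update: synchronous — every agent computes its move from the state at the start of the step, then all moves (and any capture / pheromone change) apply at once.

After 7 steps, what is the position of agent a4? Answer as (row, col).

(3, 1)

t=1: a0@(3,1) a1@(1,4) a2@(0,0) a3@(1,4) a4@(3,1) a5@(3,1) a6@(0,1) a7@(1,4) a8@(3,1) a9@(3,1) | pheromone: 2 2 0 0 0 / 0 0 0 0 8 / 0 0 0 0 0 / 0 14 0 0 0 / 0 0 0 0 0
t=2: a0@(3,1) a1@(1,4) a2@(1,4) a3@(1,4) a4@(3,1) a5@(3,1) a6@(0,0) a7@(1,4) a8@(3,1) a9@(3,1) | pheromone: 3 1 0 0 0 / 0 0 0 0 15 / 0 0 0 0 0 / 0 23 0 0 0 / 0 0 0 0 0
t=3: a0@(3,1) a1@(1,4) a2@(1,4) a3@(1,4) a4@(3,1) a5@(3,1) a6@(1,4) a7@(1,4) a8@(3,1) a9@(3,1) | pheromone: 2 0 0 0 0 / 0 0 0 0 24 / 0 0 0 0 0 / 0 32 0 0 0 / 0 0 0 0 0
t=4: a0@(3,1) a1@(1,4) a2@(1,4) a3@(1,4) a4@(3,1) a5@(3,1) a6@(1,4) a7@(1,4) a8@(3,1) a9@(3,1) | pheromone: 1 0 0 0 0 / 0 0 0 0 33 / 0 0 0 0 0 / 0 41 0 0 0 / 0 0 0 0 0
t=5: a0@(3,1) a1@(1,4) a2@(1,4) a3@(1,4) a4@(3,1) a5@(3,1) a6@(1,4) a7@(1,4) a8@(3,1) a9@(3,1) | pheromone: 0 0 0 0 0 / 0 0 0 0 42 / 0 0 0 0 0 / 0 50 0 0 0 / 0 0 0 0 0
t=6: a0@(3,1) a1@(1,4) a2@(1,4) a3@(1,4) a4@(3,1) a5@(3,1) a6@(1,4) a7@(1,4) a8@(3,1) a9@(3,1) | pheromone: 0 0 0 0 0 / 0 0 0 0 51 / 0 0 0 0 0 / 0 59 0 0 0 / 0 0 0 0 0
t=7: a0@(3,1) a1@(1,4) a2@(1,4) a3@(1,4) a4@(3,1) a5@(3,1) a6@(1,4) a7@(1,4) a8@(3,1) a9@(3,1) | pheromone: 0 0 0 0 0 / 0 0 0 0 60 / 0 0 0 0 0 / 0 68 0 0 0 / 0 0 0 0 0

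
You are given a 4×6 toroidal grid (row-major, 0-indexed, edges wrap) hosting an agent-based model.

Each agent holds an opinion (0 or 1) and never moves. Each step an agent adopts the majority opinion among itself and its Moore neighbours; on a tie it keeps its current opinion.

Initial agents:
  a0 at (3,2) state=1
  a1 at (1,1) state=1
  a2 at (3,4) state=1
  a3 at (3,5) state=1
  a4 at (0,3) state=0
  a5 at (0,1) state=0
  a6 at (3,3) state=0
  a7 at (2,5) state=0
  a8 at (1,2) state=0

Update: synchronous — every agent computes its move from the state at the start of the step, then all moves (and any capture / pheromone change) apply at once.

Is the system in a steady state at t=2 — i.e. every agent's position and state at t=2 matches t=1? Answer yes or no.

yes

t=1: a0@(3,2):0 a1@(1,1):0 a2@(3,4):0 a3@(3,5):1 a4@(0,3):0 a5@(0,1):0 a6@(3,3):0 a7@(2,5):1 a8@(1,2):0
t=2: (unchanged — steady state)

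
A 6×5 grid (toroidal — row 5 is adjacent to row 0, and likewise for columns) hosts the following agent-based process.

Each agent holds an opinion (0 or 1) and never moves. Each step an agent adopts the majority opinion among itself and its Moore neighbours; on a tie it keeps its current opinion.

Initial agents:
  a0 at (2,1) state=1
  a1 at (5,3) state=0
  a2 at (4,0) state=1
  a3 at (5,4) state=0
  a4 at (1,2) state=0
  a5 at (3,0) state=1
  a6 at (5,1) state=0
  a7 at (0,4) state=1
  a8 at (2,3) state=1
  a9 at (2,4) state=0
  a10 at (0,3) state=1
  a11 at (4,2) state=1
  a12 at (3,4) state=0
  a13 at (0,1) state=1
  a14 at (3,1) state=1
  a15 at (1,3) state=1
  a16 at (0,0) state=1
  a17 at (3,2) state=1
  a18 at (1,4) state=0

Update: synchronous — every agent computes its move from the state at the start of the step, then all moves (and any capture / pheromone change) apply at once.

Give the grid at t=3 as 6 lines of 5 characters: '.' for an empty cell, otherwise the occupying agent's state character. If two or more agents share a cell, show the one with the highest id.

11.11
..111
.1.11
111.1
1.1..
.1.11

t=1: a0@(2,1):1 a1@(5,3):1 a2@(4,0):1 a3@(5,4):1 a4@(1,2):1 a5@(3,0):1 a6@(5,1):1 a7@(0,4):1 a8@(2,3):0 a9@(2,4):0 a10@(0,3):0 a11@(4,2):1 a12@(3,4):1 a13@(0,1):1 a14@(3,1):1 a15@(1,3):1 a16@(0,0):1 a17@(3,2):1 a18@(1,4):1
t=2: a0@(2,1):1 a1@(5,3):1 a2@(4,0):1 a3@(5,4):1 a4@(1,2):1 a5@(3,0):1 a6@(5,1):1 a7@(0,4):1 a8@(2,3):1 a9@(2,4):1 a10@(0,3):1 a11@(4,2):1 a12@(3,4):1 a13@(0,1):1 a14@(3,1):1 a15@(1,3):1 a16@(0,0):1 a17@(3,2):1 a18@(1,4):1
t=3: (unchanged — steady state)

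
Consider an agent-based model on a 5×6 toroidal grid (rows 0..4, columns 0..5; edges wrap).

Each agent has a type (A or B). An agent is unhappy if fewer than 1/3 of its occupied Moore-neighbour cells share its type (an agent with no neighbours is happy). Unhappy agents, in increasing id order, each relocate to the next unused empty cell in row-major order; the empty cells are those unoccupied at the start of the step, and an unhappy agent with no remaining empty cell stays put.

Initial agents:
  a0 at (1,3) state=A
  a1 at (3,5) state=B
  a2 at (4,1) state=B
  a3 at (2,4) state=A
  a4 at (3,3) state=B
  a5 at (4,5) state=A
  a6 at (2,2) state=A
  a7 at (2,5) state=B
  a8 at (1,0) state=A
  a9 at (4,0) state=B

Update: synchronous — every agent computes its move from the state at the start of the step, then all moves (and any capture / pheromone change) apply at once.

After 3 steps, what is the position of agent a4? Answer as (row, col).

t=1: a0@(1,3):A a1@(3,5):B a2@(4,1):B a3@(0,0):A a4@(0,1):B a5@(0,2):A a6@(2,2):A a7@(2,5):B a8@(0,3):A a9@(4,0):B
t=2: a0@(1,3):A a1@(3,5):B a2@(4,1):B a3@(0,4):A a4@(0,1):B a5@(0,2):A a6@(2,2):A a7@(2,5):B a8@(0,3):A a9@(4,0):B
t=3: (unchanged — steady state)

(0, 1)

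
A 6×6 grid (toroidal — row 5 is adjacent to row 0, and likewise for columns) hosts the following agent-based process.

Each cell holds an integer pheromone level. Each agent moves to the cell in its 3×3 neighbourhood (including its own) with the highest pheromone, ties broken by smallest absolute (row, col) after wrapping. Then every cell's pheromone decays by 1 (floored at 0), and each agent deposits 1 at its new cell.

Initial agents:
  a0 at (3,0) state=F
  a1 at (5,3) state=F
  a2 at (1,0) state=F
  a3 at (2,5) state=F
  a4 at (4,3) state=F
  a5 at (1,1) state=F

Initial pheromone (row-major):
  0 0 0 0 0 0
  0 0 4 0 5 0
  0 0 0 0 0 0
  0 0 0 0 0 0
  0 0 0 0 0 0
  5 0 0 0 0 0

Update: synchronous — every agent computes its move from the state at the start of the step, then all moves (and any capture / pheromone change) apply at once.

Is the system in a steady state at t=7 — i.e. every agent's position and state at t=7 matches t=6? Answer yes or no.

yes

t=1: a0@(2,0) a1@(0,2) a2@(0,0) a3@(1,4) a4@(3,2) a5@(1,2) | pheromone: 1 0 1 0 0 0 / 0 0 4 0 5 0 / 1 0 0 0 0 0 / 0 0 1 0 0 0 / 0 0 0 0 0 0 / 4 0 0 0 0 0
t=2: a0@(2,0) a1@(1,2) a2@(5,0) a3@(1,4) a4@(3,2) a5@(1,2) | pheromone: 0 0 0 0 0 0 / 0 0 5 0 5 0 / 1 0 0 0 0 0 / 0 0 1 0 0 0 / 0 0 0 0 0 0 / 4 0 0 0 0 0
t=3: a0@(2,0) a1@(1,2) a2@(5,0) a3@(1,4) a4@(3,2) a5@(1,2) | pheromone: 0 0 0 0 0 0 / 0 0 6 0 5 0 / 1 0 0 0 0 0 / 0 0 1 0 0 0 / 0 0 0 0 0 0 / 4 0 0 0 0 0
t=4: a0@(2,0) a1@(1,2) a2@(5,0) a3@(1,4) a4@(3,2) a5@(1,2) | pheromone: 0 0 0 0 0 0 / 0 0 7 0 5 0 / 1 0 0 0 0 0 / 0 0 1 0 0 0 / 0 0 0 0 0 0 / 4 0 0 0 0 0
t=5: a0@(2,0) a1@(1,2) a2@(5,0) a3@(1,4) a4@(3,2) a5@(1,2) | pheromone: 0 0 0 0 0 0 / 0 0 8 0 5 0 / 1 0 0 0 0 0 / 0 0 1 0 0 0 / 0 0 0 0 0 0 / 4 0 0 0 0 0
t=6: a0@(2,0) a1@(1,2) a2@(5,0) a3@(1,4) a4@(3,2) a5@(1,2) | pheromone: 0 0 0 0 0 0 / 0 0 9 0 5 0 / 1 0 0 0 0 0 / 0 0 1 0 0 0 / 0 0 0 0 0 0 / 4 0 0 0 0 0
t=7: a0@(2,0) a1@(1,2) a2@(5,0) a3@(1,4) a4@(3,2) a5@(1,2) | pheromone: 0 0 0 0 0 0 / 0 0 10 0 5 0 / 1 0 0 0 0 0 / 0 0 1 0 0 0 / 0 0 0 0 0 0 / 4 0 0 0 0 0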